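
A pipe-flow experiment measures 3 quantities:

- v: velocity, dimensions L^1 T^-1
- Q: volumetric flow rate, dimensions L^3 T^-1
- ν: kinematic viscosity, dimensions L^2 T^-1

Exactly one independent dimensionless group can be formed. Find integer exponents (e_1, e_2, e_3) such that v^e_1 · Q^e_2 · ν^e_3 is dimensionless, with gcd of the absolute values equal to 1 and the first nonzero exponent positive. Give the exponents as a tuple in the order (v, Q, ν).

L: e_1·(1) + e_2·(3) + e_3·(2) = 0
T: e_1·(-1) + e_2·(-1) + e_3·(-1) = 0
Solving this homogeneous linear system for the smallest-integer solution (first nonzero entry positive) gives (1, 1, -2).

(1, 1, -2)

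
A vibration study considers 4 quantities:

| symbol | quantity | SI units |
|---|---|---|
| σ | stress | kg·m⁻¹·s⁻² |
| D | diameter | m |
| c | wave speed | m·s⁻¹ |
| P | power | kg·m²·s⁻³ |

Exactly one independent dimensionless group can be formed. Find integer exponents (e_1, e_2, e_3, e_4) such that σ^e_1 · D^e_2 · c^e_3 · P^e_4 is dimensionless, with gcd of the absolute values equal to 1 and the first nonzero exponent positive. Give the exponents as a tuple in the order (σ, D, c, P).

M: e_1·(1) + e_2·(0) + e_3·(0) + e_4·(1) = 0
L: e_1·(-1) + e_2·(1) + e_3·(1) + e_4·(2) = 0
T: e_1·(-2) + e_2·(0) + e_3·(-1) + e_4·(-3) = 0
Solving this homogeneous linear system for the smallest-integer solution (first nonzero entry positive) gives (1, 2, 1, -1).

(1, 2, 1, -1)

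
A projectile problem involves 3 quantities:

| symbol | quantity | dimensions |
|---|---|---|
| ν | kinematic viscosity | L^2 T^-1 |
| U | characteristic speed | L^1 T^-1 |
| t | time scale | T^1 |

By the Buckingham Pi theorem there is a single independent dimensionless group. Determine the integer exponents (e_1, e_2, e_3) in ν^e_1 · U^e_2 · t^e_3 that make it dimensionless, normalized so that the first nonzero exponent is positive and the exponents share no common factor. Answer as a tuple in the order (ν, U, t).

L: e_1·(2) + e_2·(1) + e_3·(0) = 0
T: e_1·(-1) + e_2·(-1) + e_3·(1) = 0
Solving this homogeneous linear system for the smallest-integer solution (first nonzero entry positive) gives (1, -2, -1).

(1, -2, -1)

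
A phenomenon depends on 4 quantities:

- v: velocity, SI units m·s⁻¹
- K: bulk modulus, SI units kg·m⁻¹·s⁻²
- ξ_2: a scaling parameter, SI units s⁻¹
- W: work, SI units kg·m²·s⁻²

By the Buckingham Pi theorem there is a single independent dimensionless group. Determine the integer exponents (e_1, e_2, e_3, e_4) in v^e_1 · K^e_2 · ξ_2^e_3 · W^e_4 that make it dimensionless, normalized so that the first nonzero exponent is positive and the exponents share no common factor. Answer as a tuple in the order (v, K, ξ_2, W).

M: e_1·(0) + e_2·(1) + e_3·(0) + e_4·(1) = 0
L: e_1·(1) + e_2·(-1) + e_3·(0) + e_4·(2) = 0
T: e_1·(-1) + e_2·(-2) + e_3·(-1) + e_4·(-2) = 0
Solving this homogeneous linear system for the smallest-integer solution (first nonzero entry positive) gives (3, 1, -3, -1).

(3, 1, -3, -1)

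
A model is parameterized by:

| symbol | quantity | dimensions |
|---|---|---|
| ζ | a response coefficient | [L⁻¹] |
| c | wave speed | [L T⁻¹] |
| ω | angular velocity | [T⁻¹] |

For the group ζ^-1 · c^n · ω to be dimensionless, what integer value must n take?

Balance the L exponent: (1)·n from c, plus −(-1) + (0) = 1 from the rest, must sum to zero.
n + 1 = 0, so n = -1.

-1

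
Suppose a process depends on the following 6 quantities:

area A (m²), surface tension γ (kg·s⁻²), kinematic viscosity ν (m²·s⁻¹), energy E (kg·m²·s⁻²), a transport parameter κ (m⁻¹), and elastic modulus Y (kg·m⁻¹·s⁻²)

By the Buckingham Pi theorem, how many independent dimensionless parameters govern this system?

3

There are 6 variables and 3 base dimensions (M, L, T).
The dimension matrix has rank 3.
Independent dimensionless groups: 6 − 3 = 3.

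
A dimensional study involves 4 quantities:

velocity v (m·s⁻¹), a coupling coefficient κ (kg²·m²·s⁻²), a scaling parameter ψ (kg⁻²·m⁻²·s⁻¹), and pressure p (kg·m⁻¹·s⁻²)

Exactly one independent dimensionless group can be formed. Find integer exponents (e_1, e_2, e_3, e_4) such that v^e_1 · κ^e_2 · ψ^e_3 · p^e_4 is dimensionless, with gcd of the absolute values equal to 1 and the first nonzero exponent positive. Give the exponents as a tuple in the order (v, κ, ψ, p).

(4, -3, -2, 2)

M: e_1·(0) + e_2·(2) + e_3·(-2) + e_4·(1) = 0
L: e_1·(1) + e_2·(2) + e_3·(-2) + e_4·(-1) = 0
T: e_1·(-1) + e_2·(-2) + e_3·(-1) + e_4·(-2) = 0
Solving this homogeneous linear system for the smallest-integer solution (first nonzero entry positive) gives (4, -3, -2, 2).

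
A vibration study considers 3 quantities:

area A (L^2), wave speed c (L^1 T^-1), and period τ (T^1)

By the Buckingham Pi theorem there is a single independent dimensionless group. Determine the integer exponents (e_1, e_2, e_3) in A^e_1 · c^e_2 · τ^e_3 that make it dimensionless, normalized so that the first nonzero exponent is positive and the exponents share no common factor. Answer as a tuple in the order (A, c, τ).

L: e_1·(2) + e_2·(1) + e_3·(0) = 0
T: e_1·(0) + e_2·(-1) + e_3·(1) = 0
Solving this homogeneous linear system for the smallest-integer solution (first nonzero entry positive) gives (1, -2, -2).

(1, -2, -2)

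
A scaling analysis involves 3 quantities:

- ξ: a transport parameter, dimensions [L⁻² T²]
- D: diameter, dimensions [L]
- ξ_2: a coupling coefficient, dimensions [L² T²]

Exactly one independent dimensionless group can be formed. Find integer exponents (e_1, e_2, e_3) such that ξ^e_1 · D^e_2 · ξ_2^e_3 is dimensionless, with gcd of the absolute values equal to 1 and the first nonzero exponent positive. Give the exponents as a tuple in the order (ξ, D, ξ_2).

L: e_1·(-2) + e_2·(1) + e_3·(2) = 0
T: e_1·(2) + e_2·(0) + e_3·(2) = 0
Solving this homogeneous linear system for the smallest-integer solution (first nonzero entry positive) gives (1, 4, -1).

(1, 4, -1)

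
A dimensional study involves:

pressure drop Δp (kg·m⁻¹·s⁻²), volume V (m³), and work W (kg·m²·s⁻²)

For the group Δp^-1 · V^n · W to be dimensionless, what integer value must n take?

-1

Balance the L exponent: (3)·n from V, plus −(-1) + (2) = 3 from the rest, must sum to zero.
3n + 3 = 0, so n = -1.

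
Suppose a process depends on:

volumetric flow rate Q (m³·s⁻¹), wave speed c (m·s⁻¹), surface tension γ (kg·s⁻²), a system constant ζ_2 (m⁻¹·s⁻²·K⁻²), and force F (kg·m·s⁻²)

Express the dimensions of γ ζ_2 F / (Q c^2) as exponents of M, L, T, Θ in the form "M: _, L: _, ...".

Collect each base-dimension exponent across the product:
  M: −(0) − 2·(0) + (1) + (0) + (1) = 2
  L: −(3) − 2·(1) + (0) + (-1) + (1) = -5
  T: −(-1) − 2·(-1) + (-2) + (-2) + (-2) = -3
  Θ: −(0) − 2·(0) + (0) + (-2) + (0) = -2
So the dimensions are [M² L⁻⁵ T⁻³ Θ⁻²].

M: 2, L: -5, T: -3, Θ: -2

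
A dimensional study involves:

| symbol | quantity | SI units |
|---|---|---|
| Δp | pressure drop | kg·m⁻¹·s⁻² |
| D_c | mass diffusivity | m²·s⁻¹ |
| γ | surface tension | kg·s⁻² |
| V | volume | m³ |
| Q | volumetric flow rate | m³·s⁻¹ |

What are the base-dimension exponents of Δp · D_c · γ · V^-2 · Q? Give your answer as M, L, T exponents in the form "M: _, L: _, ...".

M: 2, L: -2, T: -6

Collect each base-dimension exponent across the product:
  M: (1) + (0) + (1) − 2·(0) + (0) = 2
  L: (-1) + (2) + (0) − 2·(3) + (3) = -2
  T: (-2) + (-1) + (-2) − 2·(0) + (-1) = -6
So the dimensions are [M² L⁻² T⁻⁶].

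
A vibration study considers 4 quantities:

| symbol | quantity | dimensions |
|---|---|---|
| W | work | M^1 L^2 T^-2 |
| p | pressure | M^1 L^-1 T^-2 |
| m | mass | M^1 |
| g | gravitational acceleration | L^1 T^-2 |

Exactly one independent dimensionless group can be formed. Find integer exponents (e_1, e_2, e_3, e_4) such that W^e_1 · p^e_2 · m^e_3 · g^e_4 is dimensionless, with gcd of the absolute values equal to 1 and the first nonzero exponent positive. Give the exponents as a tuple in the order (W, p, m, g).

M: e_1·(1) + e_2·(1) + e_3·(1) + e_4·(0) = 0
L: e_1·(2) + e_2·(-1) + e_3·(0) + e_4·(1) = 0
T: e_1·(-2) + e_2·(-2) + e_3·(0) + e_4·(-2) = 0
Solving this homogeneous linear system for the smallest-integer solution (first nonzero entry positive) gives (2, 1, -3, -3).

(2, 1, -3, -3)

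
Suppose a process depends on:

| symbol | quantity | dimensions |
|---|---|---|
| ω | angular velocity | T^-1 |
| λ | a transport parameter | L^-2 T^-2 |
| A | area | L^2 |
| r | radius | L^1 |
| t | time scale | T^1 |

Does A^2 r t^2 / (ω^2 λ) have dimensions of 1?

no

Sum the exponent of each base dimension across the product:
  L: −2·[ω]_L − [λ]_L + 2·[A]_L + [r]_L + 2·[t]_L = −2·(0) − (-2) + 2·(2) + (1) + 2·(0) = 7
  T: −2·[ω]_T − [λ]_T + 2·[A]_T + [r]_T + 2·[t]_T = −2·(-1) − (-2) + 2·(0) + (0) + 2·(1) = 6
Net dimensions [L⁷ T⁶] ≠ [1] — not dimensionless.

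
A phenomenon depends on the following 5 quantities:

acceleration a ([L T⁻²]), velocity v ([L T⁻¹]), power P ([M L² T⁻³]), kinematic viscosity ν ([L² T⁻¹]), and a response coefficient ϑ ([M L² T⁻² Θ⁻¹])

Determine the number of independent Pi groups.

1

There are 5 variables and 4 base dimensions (M, L, T, Θ).
The dimension matrix has rank 4.
Independent dimensionless groups: 5 − 4 = 1.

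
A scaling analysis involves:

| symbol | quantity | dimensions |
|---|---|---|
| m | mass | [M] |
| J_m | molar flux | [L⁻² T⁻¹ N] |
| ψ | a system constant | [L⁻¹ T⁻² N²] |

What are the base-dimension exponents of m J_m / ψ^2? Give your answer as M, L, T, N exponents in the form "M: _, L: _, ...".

M: 1, L: 0, T: 3, N: -3

Collect each base-dimension exponent across the product:
  M: (1) + (0) − 2·(0) = 1
  L: (0) + (-2) − 2·(-1) = 0
  T: (0) + (-1) − 2·(-2) = 3
  N: (0) + (1) − 2·(2) = -3
So the dimensions are [M T³ N⁻³].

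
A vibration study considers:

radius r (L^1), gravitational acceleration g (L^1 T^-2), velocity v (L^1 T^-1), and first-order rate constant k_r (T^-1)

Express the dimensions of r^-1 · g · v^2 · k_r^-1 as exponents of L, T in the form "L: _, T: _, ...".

Collect each base-dimension exponent across the product:
  L: −(1) + (1) + 2·(1) − (0) = 2
  T: −(0) + (-2) + 2·(-1) − (-1) = -3
So the dimensions are [L² T⁻³].

L: 2, T: -3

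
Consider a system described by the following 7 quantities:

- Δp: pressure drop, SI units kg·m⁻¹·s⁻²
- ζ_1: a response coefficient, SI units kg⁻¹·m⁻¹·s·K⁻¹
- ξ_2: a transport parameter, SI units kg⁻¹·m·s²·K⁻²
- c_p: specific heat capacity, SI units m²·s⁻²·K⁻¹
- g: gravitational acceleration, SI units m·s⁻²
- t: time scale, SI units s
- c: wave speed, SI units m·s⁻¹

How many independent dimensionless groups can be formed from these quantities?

There are 7 variables and 4 base dimensions (M, L, T, Θ).
The dimension matrix has rank 4.
Independent dimensionless groups: 7 − 4 = 3.

3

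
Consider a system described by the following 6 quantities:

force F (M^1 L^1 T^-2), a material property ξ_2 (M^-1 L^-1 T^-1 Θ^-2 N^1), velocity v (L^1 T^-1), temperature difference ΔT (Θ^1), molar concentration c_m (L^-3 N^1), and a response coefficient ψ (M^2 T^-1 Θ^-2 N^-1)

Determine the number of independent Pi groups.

There are 6 variables and 5 base dimensions (M, L, T, Θ, N).
The dimension matrix has rank 5.
Independent dimensionless groups: 6 − 5 = 1.

1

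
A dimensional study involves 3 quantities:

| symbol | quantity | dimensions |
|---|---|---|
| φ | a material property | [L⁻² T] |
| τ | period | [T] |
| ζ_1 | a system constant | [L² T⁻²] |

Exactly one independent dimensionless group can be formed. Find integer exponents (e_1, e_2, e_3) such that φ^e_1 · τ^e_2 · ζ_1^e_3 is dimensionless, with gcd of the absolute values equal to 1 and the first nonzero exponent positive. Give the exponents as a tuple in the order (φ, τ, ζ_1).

(1, 1, 1)

L: e_1·(-2) + e_2·(0) + e_3·(2) = 0
T: e_1·(1) + e_2·(1) + e_3·(-2) = 0
Solving this homogeneous linear system for the smallest-integer solution (first nonzero entry positive) gives (1, 1, 1).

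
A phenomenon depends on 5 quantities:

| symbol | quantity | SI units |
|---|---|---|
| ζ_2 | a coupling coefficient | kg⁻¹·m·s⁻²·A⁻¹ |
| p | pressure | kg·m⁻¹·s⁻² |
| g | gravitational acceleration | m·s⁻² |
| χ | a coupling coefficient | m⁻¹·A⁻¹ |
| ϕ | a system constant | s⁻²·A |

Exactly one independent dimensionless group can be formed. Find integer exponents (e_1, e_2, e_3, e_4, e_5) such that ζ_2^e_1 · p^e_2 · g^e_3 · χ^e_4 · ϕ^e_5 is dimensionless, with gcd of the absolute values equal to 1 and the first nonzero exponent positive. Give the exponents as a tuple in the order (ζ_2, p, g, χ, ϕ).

(2, 2, -3, -3, -1)

M: e_1·(-1) + e_2·(1) + e_3·(0) + e_4·(0) + e_5·(0) = 0
L: e_1·(1) + e_2·(-1) + e_3·(1) + e_4·(-1) + e_5·(0) = 0
T: e_1·(-2) + e_2·(-2) + e_3·(-2) + e_4·(0) + e_5·(-2) = 0
I: e_1·(-1) + e_2·(0) + e_3·(0) + e_4·(-1) + e_5·(1) = 0
Solving this homogeneous linear system for the smallest-integer solution (first nonzero entry positive) gives (2, 2, -3, -3, -1).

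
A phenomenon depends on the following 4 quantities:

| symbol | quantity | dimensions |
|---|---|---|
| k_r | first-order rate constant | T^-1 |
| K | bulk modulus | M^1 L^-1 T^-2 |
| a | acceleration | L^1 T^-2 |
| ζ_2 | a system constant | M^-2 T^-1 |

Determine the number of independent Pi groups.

There are 4 variables and 3 base dimensions (M, L, T).
The dimension matrix has rank 3.
Independent dimensionless groups: 4 − 3 = 1.

1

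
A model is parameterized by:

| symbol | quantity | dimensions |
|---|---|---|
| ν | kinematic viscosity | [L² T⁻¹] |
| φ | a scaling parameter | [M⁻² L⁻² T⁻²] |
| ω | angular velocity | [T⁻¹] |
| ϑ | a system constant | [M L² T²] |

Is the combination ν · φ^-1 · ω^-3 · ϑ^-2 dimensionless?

Sum the exponent of each base dimension across the product:
  M: [ν]_M − [φ]_M − 3·[ω]_M − 2·[ϑ]_M = (0) − (-2) − 3·(0) − 2·(1) = 0
  L: [ν]_L − [φ]_L − 3·[ω]_L − 2·[ϑ]_L = (2) − (-2) − 3·(0) − 2·(2) = 0
  T: [ν]_T − [φ]_T − 3·[ω]_T − 2·[ϑ]_T = (-1) − (-2) − 3·(-1) − 2·(2) = 0
All base exponents vanish — dimensionless.

yes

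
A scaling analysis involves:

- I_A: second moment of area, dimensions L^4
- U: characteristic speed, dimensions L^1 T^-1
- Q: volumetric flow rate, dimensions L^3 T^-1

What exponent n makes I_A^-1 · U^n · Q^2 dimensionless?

Balance the L exponent: (1)·n from U, plus −(4) + 2·(3) = 2 from the rest, must sum to zero.
n + 2 = 0, so n = -2.

-2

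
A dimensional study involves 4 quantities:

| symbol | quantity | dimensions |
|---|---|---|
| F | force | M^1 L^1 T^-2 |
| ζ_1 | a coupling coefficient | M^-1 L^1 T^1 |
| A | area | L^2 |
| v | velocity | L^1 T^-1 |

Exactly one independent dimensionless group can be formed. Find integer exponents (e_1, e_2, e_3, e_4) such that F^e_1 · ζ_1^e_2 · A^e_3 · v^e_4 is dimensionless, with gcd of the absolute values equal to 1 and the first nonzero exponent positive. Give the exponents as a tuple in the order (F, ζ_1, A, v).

(2, 2, -1, -2)

M: e_1·(1) + e_2·(-1) + e_3·(0) + e_4·(0) = 0
L: e_1·(1) + e_2·(1) + e_3·(2) + e_4·(1) = 0
T: e_1·(-2) + e_2·(1) + e_3·(0) + e_4·(-1) = 0
Solving this homogeneous linear system for the smallest-integer solution (first nonzero entry positive) gives (2, 2, -1, -2).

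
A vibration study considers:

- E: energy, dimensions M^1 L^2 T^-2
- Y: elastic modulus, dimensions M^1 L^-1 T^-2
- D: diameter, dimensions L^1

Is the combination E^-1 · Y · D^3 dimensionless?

yes

Sum the exponent of each base dimension across the product:
  M: −[E]_M + [Y]_M + 3·[D]_M = −(1) + (1) + 3·(0) = 0
  L: −[E]_L + [Y]_L + 3·[D]_L = −(2) + (-1) + 3·(1) = 0
  T: −[E]_T + [Y]_T + 3·[D]_T = −(-2) + (-2) + 3·(0) = 0
All base exponents vanish — dimensionless.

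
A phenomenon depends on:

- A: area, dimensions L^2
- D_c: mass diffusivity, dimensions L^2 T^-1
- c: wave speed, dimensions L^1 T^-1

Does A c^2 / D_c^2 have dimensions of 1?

Sum the exponent of each base dimension across the product:
  M: [A]_M − 2·[D_c]_M + 2·[c]_M = (0) − 2·(0) + 2·(0) = 0
  L: [A]_L − 2·[D_c]_L + 2·[c]_L = (2) − 2·(2) + 2·(1) = 0
  T: [A]_T − 2·[D_c]_T + 2·[c]_T = (0) − 2·(-1) + 2·(-1) = 0
All base exponents vanish — dimensionless.

yes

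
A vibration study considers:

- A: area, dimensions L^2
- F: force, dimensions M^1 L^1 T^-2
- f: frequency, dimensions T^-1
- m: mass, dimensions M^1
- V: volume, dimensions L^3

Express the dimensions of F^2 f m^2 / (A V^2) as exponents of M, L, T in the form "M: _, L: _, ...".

Collect each base-dimension exponent across the product:
  M: −(0) + 2·(1) + (0) + 2·(1) − 2·(0) = 4
  L: −(2) + 2·(1) + (0) + 2·(0) − 2·(3) = -6
  T: −(0) + 2·(-2) + (-1) + 2·(0) − 2·(0) = -5
So the dimensions are [M⁴ L⁻⁶ T⁻⁵].

M: 4, L: -6, T: -5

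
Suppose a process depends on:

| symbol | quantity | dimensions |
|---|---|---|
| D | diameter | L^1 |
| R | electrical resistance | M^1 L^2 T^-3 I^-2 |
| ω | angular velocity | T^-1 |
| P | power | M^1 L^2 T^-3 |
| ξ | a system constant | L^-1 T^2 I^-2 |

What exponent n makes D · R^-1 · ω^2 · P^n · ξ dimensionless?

1

Balance the M exponent: (1)·n from P, plus (0) − (1) + 2·(0) + (0) = -1 from the rest, must sum to zero.
n − 1 = 0, so n = 1.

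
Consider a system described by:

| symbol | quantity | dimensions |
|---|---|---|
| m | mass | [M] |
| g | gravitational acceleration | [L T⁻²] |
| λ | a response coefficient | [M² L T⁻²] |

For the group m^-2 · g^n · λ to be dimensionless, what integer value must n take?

Balance the L exponent: (1)·n from g, plus −2·(0) + (1) = 1 from the rest, must sum to zero.
n + 1 = 0, so n = -1.

-1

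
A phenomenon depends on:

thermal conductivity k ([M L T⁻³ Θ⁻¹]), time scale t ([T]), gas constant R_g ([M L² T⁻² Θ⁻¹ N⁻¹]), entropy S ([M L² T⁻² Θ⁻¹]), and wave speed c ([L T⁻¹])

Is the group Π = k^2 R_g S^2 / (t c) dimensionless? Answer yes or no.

Sum the exponent of each base dimension across the product:
  M: 2·[k]_M − [t]_M + [R_g]_M + 2·[S]_M − [c]_M = 2·(1) − (0) + (1) + 2·(1) − (0) = 5
  L: 2·[k]_L − [t]_L + [R_g]_L + 2·[S]_L − [c]_L = 2·(1) − (0) + (2) + 2·(2) − (1) = 7
  T: 2·[k]_T − [t]_T + [R_g]_T + 2·[S]_T − [c]_T = 2·(-3) − (1) + (-2) + 2·(-2) − (-1) = -12
  Θ: 2·[k]_Θ − [t]_Θ + [R_g]_Θ + 2·[S]_Θ − [c]_Θ = 2·(-1) − (0) + (-1) + 2·(-1) − (0) = -5
  N: 2·[k]_N − [t]_N + [R_g]_N + 2·[S]_N − [c]_N = 2·(0) − (0) + (-1) + 2·(0) − (0) = -1
Net dimensions [M⁵ L⁷ T⁻¹² Θ⁻⁵ N⁻¹] ≠ [1] — not dimensionless.

no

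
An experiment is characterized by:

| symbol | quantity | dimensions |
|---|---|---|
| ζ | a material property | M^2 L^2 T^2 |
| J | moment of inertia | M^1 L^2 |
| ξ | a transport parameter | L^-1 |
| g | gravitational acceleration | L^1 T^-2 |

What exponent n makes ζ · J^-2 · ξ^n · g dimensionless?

-1

Balance the L exponent: (-1)·n from ξ, plus (2) − 2·(2) + (1) = -1 from the rest, must sum to zero.
−n − 1 = 0, so n = -1.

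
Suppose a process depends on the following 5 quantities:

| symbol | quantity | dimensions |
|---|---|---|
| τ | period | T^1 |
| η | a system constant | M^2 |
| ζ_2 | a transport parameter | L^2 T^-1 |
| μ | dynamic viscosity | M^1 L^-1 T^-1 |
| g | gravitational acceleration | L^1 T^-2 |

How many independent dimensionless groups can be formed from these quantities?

There are 5 variables and 3 base dimensions (M, L, T).
The dimension matrix has rank 3.
Independent dimensionless groups: 5 − 3 = 2.

2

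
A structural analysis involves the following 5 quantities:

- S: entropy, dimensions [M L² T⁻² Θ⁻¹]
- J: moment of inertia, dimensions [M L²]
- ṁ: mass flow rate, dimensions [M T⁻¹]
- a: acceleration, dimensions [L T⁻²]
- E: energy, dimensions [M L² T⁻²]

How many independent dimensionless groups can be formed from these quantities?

There are 5 variables and 4 base dimensions (M, L, T, Θ).
The dimension matrix has rank 4.
Independent dimensionless groups: 5 − 4 = 1.

1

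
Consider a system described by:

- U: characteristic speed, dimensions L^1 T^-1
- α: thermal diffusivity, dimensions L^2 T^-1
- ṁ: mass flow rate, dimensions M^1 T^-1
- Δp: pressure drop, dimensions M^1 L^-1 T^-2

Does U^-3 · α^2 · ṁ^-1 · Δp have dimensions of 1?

yes

Sum the exponent of each base dimension across the product:
  M: −3·[U]_M + 2·[α]_M − [ṁ]_M + [Δp]_M = −3·(0) + 2·(0) − (1) + (1) = 0
  L: −3·[U]_L + 2·[α]_L − [ṁ]_L + [Δp]_L = −3·(1) + 2·(2) − (0) + (-1) = 0
  T: −3·[U]_T + 2·[α]_T − [ṁ]_T + [Δp]_T = −3·(-1) + 2·(-1) − (-1) + (-2) = 0
All base exponents vanish — dimensionless.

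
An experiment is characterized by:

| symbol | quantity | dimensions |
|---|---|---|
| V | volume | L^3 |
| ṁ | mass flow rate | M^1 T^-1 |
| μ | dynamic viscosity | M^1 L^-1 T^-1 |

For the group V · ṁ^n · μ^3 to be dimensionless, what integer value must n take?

-3

Balance the M exponent: (1)·n from ṁ, plus (0) + 3·(1) = 3 from the rest, must sum to zero.
n + 3 = 0, so n = -3.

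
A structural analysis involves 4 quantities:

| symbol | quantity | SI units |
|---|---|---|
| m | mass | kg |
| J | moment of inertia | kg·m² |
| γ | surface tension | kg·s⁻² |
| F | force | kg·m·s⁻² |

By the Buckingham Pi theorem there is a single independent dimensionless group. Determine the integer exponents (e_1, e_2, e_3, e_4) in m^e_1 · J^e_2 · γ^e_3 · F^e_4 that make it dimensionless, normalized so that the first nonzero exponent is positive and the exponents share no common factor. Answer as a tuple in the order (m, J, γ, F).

(1, -1, -2, 2)

M: e_1·(1) + e_2·(1) + e_3·(1) + e_4·(1) = 0
L: e_1·(0) + e_2·(2) + e_3·(0) + e_4·(1) = 0
T: e_1·(0) + e_2·(0) + e_3·(-2) + e_4·(-2) = 0
Solving this homogeneous linear system for the smallest-integer solution (first nonzero entry positive) gives (1, -1, -2, 2).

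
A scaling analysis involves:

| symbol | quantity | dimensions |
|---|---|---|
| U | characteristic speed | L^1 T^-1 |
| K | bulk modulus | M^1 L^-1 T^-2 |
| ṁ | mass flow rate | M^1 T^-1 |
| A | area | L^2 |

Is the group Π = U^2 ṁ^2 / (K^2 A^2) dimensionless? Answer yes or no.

Sum the exponent of each base dimension across the product:
  M: 2·[U]_M − 2·[K]_M + 2·[ṁ]_M − 2·[A]_M = 2·(0) − 2·(1) + 2·(1) − 2·(0) = 0
  L: 2·[U]_L − 2·[K]_L + 2·[ṁ]_L − 2·[A]_L = 2·(1) − 2·(-1) + 2·(0) − 2·(2) = 0
  T: 2·[U]_T − 2·[K]_T + 2·[ṁ]_T − 2·[A]_T = 2·(-1) − 2·(-2) + 2·(-1) − 2·(0) = 0
All base exponents vanish — dimensionless.

yes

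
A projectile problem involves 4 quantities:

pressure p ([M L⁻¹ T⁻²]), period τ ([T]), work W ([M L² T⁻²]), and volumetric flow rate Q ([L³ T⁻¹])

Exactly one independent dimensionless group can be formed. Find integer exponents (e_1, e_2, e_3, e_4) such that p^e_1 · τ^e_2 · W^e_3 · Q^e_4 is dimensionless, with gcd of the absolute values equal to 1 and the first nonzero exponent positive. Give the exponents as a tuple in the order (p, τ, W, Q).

(1, 1, -1, 1)

M: e_1·(1) + e_2·(0) + e_3·(1) + e_4·(0) = 0
L: e_1·(-1) + e_2·(0) + e_3·(2) + e_4·(3) = 0
T: e_1·(-2) + e_2·(1) + e_3·(-2) + e_4·(-1) = 0
Solving this homogeneous linear system for the smallest-integer solution (first nonzero entry positive) gives (1, 1, -1, 1).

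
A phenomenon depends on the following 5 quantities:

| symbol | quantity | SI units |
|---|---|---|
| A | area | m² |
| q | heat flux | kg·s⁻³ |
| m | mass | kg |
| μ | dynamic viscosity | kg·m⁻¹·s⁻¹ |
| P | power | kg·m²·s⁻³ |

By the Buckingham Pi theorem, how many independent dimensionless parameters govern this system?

2

There are 5 variables and 3 base dimensions (M, L, T).
The dimension matrix has rank 3.
Independent dimensionless groups: 5 − 3 = 2.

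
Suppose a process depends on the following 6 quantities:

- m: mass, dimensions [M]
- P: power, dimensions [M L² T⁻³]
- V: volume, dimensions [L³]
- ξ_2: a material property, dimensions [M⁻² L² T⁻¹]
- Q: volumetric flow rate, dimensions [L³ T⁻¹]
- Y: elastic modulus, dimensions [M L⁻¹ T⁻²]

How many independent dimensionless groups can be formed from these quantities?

3

There are 6 variables and 3 base dimensions (M, L, T).
The dimension matrix has rank 3.
Independent dimensionless groups: 6 − 3 = 3.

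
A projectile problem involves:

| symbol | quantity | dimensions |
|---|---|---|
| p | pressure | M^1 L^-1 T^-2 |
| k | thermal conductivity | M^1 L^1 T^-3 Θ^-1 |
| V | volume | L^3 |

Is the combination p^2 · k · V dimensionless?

no

Sum the exponent of each base dimension across the product:
  M: 2·[p]_M + [k]_M + [V]_M = 2·(1) + (1) + (0) = 3
  L: 2·[p]_L + [k]_L + [V]_L = 2·(-1) + (1) + (3) = 2
  T: 2·[p]_T + [k]_T + [V]_T = 2·(-2) + (-3) + (0) = -7
  Θ: 2·[p]_Θ + [k]_Θ + [V]_Θ = 2·(0) + (-1) + (0) = -1
Net dimensions [M³ L² T⁻⁷ Θ⁻¹] ≠ [1] — not dimensionless.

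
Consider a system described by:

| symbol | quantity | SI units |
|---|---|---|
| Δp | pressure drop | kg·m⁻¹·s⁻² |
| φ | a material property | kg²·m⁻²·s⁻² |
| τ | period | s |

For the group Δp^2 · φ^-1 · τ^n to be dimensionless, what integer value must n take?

Balance the T exponent: (1)·n from τ, plus 2·(-2) − (-2) = -2 from the rest, must sum to zero.
n − 2 = 0, so n = 2.

2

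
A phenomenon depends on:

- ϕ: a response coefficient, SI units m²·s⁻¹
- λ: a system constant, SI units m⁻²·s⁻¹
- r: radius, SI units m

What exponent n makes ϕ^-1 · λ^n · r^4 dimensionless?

Balance the L exponent: (-2)·n from λ, plus −(2) + 4·(1) = 2 from the rest, must sum to zero.
-2n + 2 = 0, so n = 1.

1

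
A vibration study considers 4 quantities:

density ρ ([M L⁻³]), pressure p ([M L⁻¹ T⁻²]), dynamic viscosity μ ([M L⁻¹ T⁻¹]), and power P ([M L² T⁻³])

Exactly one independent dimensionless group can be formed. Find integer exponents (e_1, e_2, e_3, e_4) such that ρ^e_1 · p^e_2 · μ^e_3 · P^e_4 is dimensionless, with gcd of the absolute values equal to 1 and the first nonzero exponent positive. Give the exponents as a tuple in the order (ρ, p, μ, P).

(3, -1, -4, 2)

M: e_1·(1) + e_2·(1) + e_3·(1) + e_4·(1) = 0
L: e_1·(-3) + e_2·(-1) + e_3·(-1) + e_4·(2) = 0
T: e_1·(0) + e_2·(-2) + e_3·(-1) + e_4·(-3) = 0
Solving this homogeneous linear system for the smallest-integer solution (first nonzero entry positive) gives (3, -1, -4, 2).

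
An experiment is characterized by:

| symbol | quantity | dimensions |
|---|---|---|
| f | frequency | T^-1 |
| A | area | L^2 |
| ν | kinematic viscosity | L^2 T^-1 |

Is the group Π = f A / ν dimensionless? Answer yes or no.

Sum the exponent of each base dimension across the product:
  M: [f]_M + [A]_M − [ν]_M = (0) + (0) − (0) = 0
  L: [f]_L + [A]_L − [ν]_L = (0) + (2) − (2) = 0
  T: [f]_T + [A]_T − [ν]_T = (-1) + (0) − (-1) = 0
  Θ: [f]_Θ + [A]_Θ − [ν]_Θ = (0) + (0) − (0) = 0
All base exponents vanish — dimensionless.

yes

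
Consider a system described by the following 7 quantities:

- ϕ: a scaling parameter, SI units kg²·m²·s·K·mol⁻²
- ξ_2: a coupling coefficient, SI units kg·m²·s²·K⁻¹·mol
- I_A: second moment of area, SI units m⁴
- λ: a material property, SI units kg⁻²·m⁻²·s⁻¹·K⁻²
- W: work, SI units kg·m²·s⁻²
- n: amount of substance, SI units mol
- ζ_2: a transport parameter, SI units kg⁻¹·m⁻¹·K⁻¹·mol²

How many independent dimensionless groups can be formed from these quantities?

There are 7 variables and 5 base dimensions (M, L, T, Θ, N).
The dimension matrix has rank 5.
Independent dimensionless groups: 7 − 5 = 2.

2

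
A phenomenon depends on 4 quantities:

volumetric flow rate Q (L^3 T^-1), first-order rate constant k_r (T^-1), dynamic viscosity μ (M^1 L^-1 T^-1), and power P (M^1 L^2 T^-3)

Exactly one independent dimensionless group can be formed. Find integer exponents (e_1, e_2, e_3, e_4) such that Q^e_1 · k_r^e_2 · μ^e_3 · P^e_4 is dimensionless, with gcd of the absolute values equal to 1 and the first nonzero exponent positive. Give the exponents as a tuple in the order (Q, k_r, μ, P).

M: e_1·(0) + e_2·(0) + e_3·(1) + e_4·(1) = 0
L: e_1·(3) + e_2·(0) + e_3·(-1) + e_4·(2) = 0
T: e_1·(-1) + e_2·(-1) + e_3·(-1) + e_4·(-3) = 0
Solving this homogeneous linear system for the smallest-integer solution (first nonzero entry positive) gives (1, 1, 1, -1).

(1, 1, 1, -1)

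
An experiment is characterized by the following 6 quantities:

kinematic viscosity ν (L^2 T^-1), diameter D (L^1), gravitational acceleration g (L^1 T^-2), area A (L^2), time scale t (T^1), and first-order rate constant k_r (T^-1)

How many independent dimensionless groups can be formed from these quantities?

There are 6 variables and 2 base dimensions (L, T).
The dimension matrix has rank 2.
Independent dimensionless groups: 6 − 2 = 4.

4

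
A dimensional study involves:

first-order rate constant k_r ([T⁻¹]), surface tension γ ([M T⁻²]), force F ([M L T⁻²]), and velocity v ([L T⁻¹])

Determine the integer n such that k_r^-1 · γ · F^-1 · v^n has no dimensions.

1

Balance the L exponent: (1)·n from v, plus −(0) + (0) − (1) = -1 from the rest, must sum to zero.
n − 1 = 0, so n = 1.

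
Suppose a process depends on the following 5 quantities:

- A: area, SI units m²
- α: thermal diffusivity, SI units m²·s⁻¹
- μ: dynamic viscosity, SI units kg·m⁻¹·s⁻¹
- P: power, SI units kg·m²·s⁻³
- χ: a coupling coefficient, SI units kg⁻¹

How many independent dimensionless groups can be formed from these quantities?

2

There are 5 variables and 3 base dimensions (M, L, T).
The dimension matrix has rank 3.
Independent dimensionless groups: 5 − 3 = 2.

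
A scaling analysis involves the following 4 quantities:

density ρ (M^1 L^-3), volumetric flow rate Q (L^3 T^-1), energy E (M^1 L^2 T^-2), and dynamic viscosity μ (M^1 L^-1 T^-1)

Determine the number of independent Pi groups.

1

There are 4 variables and 3 base dimensions (M, L, T).
The dimension matrix has rank 3.
Independent dimensionless groups: 4 − 3 = 1.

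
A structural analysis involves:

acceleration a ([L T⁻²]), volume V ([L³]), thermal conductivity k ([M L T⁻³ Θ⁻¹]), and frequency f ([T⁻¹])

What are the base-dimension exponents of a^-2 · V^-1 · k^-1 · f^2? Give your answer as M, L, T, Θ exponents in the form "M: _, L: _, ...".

Collect each base-dimension exponent across the product:
  M: −2·(0) − (0) − (1) + 2·(0) = -1
  L: −2·(1) − (3) − (1) + 2·(0) = -6
  T: −2·(-2) − (0) − (-3) + 2·(-1) = 5
  Θ: −2·(0) − (0) − (-1) + 2·(0) = 1
So the dimensions are [M⁻¹ L⁻⁶ T⁵ Θ].

M: -1, L: -6, T: 5, Θ: 1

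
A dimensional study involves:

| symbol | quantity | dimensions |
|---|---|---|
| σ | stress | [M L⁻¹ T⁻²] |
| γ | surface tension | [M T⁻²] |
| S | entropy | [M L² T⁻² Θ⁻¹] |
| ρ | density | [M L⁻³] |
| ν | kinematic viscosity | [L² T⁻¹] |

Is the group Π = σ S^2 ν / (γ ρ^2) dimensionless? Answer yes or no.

Sum the exponent of each base dimension across the product:
  M: [σ]_M − [γ]_M + 2·[S]_M − 2·[ρ]_M + [ν]_M = (1) − (1) + 2·(1) − 2·(1) + (0) = 0
  L: [σ]_L − [γ]_L + 2·[S]_L − 2·[ρ]_L + [ν]_L = (-1) − (0) + 2·(2) − 2·(-3) + (2) = 11
  T: [σ]_T − [γ]_T + 2·[S]_T − 2·[ρ]_T + [ν]_T = (-2) − (-2) + 2·(-2) − 2·(0) + (-1) = -5
  Θ: [σ]_Θ − [γ]_Θ + 2·[S]_Θ − 2·[ρ]_Θ + [ν]_Θ = (0) − (0) + 2·(-1) − 2·(0) + (0) = -2
Net dimensions [L¹¹ T⁻⁵ Θ⁻²] ≠ [1] — not dimensionless.

no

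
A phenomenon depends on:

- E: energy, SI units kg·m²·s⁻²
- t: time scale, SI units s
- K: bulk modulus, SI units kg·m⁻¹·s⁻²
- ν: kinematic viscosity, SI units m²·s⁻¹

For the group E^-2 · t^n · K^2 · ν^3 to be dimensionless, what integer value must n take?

Balance the T exponent: (1)·n from t, plus −2·(-2) + 2·(-2) + 3·(-1) = -3 from the rest, must sum to zero.
n − 3 = 0, so n = 3.

3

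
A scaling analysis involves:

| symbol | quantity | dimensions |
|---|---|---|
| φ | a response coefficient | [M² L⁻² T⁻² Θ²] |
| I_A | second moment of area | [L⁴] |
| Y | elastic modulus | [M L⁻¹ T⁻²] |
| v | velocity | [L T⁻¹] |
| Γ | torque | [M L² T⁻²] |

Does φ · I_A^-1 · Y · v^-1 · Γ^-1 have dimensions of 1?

Sum the exponent of each base dimension across the product:
  M: [φ]_M − [I_A]_M + [Y]_M − [v]_M − [Γ]_M = (2) − (0) + (1) − (0) − (1) = 2
  L: [φ]_L − [I_A]_L + [Y]_L − [v]_L − [Γ]_L = (-2) − (4) + (-1) − (1) − (2) = -10
  T: [φ]_T − [I_A]_T + [Y]_T − [v]_T − [Γ]_T = (-2) − (0) + (-2) − (-1) − (-2) = -1
  Θ: [φ]_Θ − [I_A]_Θ + [Y]_Θ − [v]_Θ − [Γ]_Θ = (2) − (0) + (0) − (0) − (0) = 2
Net dimensions [M² L⁻¹⁰ T⁻¹ Θ²] ≠ [1] — not dimensionless.

no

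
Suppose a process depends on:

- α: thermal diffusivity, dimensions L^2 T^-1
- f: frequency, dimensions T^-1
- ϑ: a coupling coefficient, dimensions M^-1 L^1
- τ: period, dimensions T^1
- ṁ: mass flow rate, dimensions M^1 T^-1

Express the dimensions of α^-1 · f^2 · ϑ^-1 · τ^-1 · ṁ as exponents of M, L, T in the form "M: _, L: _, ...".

M: 2, L: -3, T: -3

Collect each base-dimension exponent across the product:
  M: −(0) + 2·(0) − (-1) − (0) + (1) = 2
  L: −(2) + 2·(0) − (1) − (0) + (0) = -3
  T: −(-1) + 2·(-1) − (0) − (1) + (-1) = -3
So the dimensions are [M² L⁻³ T⁻³].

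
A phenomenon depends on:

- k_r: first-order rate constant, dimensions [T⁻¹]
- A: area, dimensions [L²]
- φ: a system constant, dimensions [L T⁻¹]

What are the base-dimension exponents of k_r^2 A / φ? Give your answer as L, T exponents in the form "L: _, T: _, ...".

Collect each base-dimension exponent across the product:
  L: 2·(0) + (2) − (1) = 1
  T: 2·(-1) + (0) − (-1) = -1
So the dimensions are [L T⁻¹].

L: 1, T: -1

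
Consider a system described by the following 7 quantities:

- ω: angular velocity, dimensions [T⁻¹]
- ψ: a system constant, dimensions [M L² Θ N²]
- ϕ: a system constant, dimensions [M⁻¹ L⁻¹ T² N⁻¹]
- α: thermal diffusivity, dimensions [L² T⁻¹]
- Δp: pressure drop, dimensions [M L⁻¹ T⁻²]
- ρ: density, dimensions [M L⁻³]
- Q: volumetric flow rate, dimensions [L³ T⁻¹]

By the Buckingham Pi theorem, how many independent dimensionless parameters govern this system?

There are 7 variables and 5 base dimensions (M, L, T, Θ, N).
The dimension matrix has rank 5.
Independent dimensionless groups: 7 − 5 = 2.

2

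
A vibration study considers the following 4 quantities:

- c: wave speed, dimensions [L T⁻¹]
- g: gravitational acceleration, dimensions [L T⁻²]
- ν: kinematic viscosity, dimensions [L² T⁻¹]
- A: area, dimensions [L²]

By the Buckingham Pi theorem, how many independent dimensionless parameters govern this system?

2

There are 4 variables and 2 base dimensions (L, T).
The dimension matrix has rank 2.
Independent dimensionless groups: 4 − 2 = 2.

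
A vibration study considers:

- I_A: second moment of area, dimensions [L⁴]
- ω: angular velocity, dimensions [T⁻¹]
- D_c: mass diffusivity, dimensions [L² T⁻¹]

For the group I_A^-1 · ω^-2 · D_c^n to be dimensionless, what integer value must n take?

2

Balance the L exponent: (2)·n from D_c, plus −(4) − 2·(0) = -4 from the rest, must sum to zero.
2n − 4 = 0, so n = 2.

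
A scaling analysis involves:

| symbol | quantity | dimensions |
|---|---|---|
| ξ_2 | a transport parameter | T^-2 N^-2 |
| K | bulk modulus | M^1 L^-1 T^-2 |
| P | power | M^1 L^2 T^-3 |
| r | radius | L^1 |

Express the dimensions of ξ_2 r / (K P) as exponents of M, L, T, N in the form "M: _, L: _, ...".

Collect each base-dimension exponent across the product:
  M: (0) − (1) − (1) + (0) = -2
  L: (0) − (-1) − (2) + (1) = 0
  T: (-2) − (-2) − (-3) + (0) = 3
  N: (-2) − (0) − (0) + (0) = -2
So the dimensions are [M⁻² T³ N⁻²].

M: -2, L: 0, T: 3, N: -2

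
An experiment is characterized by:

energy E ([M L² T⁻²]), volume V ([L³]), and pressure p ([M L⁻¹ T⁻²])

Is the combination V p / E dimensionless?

yes

Sum the exponent of each base dimension across the product:
  M: −[E]_M + [V]_M + [p]_M = −(1) + (0) + (1) = 0
  L: −[E]_L + [V]_L + [p]_L = −(2) + (3) + (-1) = 0
  T: −[E]_T + [V]_T + [p]_T = −(-2) + (0) + (-2) = 0
  Θ: −[E]_Θ + [V]_Θ + [p]_Θ = −(0) + (0) + (0) = 0
All base exponents vanish — dimensionless.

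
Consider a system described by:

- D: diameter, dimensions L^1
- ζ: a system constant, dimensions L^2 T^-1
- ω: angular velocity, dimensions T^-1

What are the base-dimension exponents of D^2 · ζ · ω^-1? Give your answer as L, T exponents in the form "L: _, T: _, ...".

Collect each base-dimension exponent across the product:
  L: 2·(1) + (2) − (0) = 4
  T: 2·(0) + (-1) − (-1) = 0
So the dimensions are [L⁴].

L: 4, T: 0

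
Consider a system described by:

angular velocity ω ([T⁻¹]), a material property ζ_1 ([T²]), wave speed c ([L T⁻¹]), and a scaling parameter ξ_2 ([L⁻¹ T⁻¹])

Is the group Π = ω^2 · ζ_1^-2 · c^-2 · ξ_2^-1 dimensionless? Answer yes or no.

Sum the exponent of each base dimension across the product:
  L: 2·[ω]_L − 2·[ζ_1]_L − 2·[c]_L − [ξ_2]_L = 2·(0) − 2·(0) − 2·(1) − (-1) = -1
  T: 2·[ω]_T − 2·[ζ_1]_T − 2·[c]_T − [ξ_2]_T = 2·(-1) − 2·(2) − 2·(-1) − (-1) = -3
Net dimensions [L⁻¹ T⁻³] ≠ [1] — not dimensionless.

no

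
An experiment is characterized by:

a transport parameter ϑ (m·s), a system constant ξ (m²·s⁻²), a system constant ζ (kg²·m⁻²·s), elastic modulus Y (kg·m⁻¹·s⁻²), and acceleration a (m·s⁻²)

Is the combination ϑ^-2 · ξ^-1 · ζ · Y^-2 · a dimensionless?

Sum the exponent of each base dimension across the product:
  M: −2·[ϑ]_M − [ξ]_M + [ζ]_M − 2·[Y]_M + [a]_M = −2·(0) − (0) + (2) − 2·(1) + (0) = 0
  L: −2·[ϑ]_L − [ξ]_L + [ζ]_L − 2·[Y]_L + [a]_L = −2·(1) − (2) + (-2) − 2·(-1) + (1) = -3
  T: −2·[ϑ]_T − [ξ]_T + [ζ]_T − 2·[Y]_T + [a]_T = −2·(1) − (-2) + (1) − 2·(-2) + (-2) = 3
Net dimensions [L⁻³ T³] ≠ [1] — not dimensionless.

no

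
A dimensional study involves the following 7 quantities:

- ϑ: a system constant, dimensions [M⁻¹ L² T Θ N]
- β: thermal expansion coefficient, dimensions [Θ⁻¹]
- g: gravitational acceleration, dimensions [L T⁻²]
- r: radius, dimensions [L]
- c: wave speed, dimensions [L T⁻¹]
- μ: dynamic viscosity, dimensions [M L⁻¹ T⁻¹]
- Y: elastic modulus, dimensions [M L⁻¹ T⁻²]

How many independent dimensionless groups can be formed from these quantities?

2

There are 7 variables and 5 base dimensions (M, L, T, Θ, N).
The dimension matrix has rank 5.
Independent dimensionless groups: 7 − 5 = 2.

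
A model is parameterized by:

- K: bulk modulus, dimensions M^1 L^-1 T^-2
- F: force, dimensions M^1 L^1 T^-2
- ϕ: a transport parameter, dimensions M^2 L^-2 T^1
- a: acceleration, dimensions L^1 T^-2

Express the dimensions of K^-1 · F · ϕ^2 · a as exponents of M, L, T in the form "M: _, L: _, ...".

Collect each base-dimension exponent across the product:
  M: −(1) + (1) + 2·(2) + (0) = 4
  L: −(-1) + (1) + 2·(-2) + (1) = -1
  T: −(-2) + (-2) + 2·(1) + (-2) = 0
So the dimensions are [M⁴ L⁻¹].

M: 4, L: -1, T: 0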